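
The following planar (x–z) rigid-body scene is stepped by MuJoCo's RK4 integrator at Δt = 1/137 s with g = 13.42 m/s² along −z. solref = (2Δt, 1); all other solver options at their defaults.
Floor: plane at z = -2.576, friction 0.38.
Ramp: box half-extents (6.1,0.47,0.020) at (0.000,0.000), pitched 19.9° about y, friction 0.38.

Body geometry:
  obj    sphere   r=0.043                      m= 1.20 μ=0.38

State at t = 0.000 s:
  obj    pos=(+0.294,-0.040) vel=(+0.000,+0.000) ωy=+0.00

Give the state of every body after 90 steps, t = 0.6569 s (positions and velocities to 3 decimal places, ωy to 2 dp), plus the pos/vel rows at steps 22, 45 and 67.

State at t = 0.6569 s:
  obj    pos=(+0.956,-0.279) vel=(+2.015,-0.730) ωy=+49.83

Key-timestep trajectory:
   step    t(s)  obj.x    obj.z    obj.vx   obj.vz 
     22  0.1606   +0.334  -0.054  +0.493  -0.178
     45  0.3285   +0.460  -0.099  +1.008  -0.365
     67  0.4891   +0.661  -0.172  +1.500  -0.543


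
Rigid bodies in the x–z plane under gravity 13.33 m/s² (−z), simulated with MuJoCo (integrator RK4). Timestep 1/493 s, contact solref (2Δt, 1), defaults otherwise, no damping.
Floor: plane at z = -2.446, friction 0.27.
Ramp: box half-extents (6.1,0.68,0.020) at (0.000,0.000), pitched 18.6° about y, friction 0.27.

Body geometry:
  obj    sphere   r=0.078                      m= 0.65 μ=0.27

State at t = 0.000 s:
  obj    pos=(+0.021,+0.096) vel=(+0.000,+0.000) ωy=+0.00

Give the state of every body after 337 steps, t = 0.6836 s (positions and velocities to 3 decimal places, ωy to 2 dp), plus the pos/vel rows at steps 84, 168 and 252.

State at t = 0.6836 s:
  obj    pos=(+0.694,-0.130) vel=(+1.968,-0.662) ωy=+26.61

Key-timestep trajectory:
   step    t(s)  obj.x    obj.z    obj.vx   obj.vz 
     84  0.1704   +0.063  +0.082  +0.490  -0.165
    168  0.3408   +0.188  +0.040  +0.981  -0.330
    252  0.5112   +0.397  -0.030  +1.471  -0.495


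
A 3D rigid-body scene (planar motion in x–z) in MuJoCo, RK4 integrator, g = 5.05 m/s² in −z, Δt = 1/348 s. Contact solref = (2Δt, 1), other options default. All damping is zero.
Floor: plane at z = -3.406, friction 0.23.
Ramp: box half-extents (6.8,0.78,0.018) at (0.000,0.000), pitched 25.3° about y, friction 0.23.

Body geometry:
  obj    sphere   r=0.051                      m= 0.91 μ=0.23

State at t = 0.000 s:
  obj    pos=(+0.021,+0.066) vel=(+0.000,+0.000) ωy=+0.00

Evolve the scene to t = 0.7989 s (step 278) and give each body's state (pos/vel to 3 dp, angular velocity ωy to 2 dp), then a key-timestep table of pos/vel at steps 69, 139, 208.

State at t = 0.7989 s:
  obj    pos=(+0.466,-0.144) vel=(+1.113,-0.526) ωy=+24.14

Key-timestep trajectory:
   step    t(s)  obj.x    obj.z    obj.vx   obj.vz 
     69  0.1983   +0.049  +0.053  +0.276  -0.131
    139  0.3994   +0.132  +0.014  +0.557  -0.263
    208  0.5977   +0.270  -0.051  +0.833  -0.394


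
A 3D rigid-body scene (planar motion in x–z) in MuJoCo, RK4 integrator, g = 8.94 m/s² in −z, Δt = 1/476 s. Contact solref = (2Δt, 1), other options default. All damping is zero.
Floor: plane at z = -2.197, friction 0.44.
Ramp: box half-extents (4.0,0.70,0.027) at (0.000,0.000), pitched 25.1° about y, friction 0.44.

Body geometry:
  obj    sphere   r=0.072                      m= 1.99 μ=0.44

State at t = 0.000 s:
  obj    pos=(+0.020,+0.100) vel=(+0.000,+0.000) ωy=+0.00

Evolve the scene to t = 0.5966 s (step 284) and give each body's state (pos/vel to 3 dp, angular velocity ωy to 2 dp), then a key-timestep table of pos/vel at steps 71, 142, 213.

State at t = 0.5966 s:
  obj    pos=(+0.457,-0.105) vel=(+1.464,-0.686) ωy=+22.44

Key-timestep trajectory:
   step    t(s)  obj.x    obj.z    obj.vx   obj.vz 
     71  0.1492   +0.047  +0.087  +0.366  -0.171
    142  0.2983   +0.129  +0.049  +0.732  -0.343
    213  0.4475   +0.266  -0.015  +1.098  -0.514


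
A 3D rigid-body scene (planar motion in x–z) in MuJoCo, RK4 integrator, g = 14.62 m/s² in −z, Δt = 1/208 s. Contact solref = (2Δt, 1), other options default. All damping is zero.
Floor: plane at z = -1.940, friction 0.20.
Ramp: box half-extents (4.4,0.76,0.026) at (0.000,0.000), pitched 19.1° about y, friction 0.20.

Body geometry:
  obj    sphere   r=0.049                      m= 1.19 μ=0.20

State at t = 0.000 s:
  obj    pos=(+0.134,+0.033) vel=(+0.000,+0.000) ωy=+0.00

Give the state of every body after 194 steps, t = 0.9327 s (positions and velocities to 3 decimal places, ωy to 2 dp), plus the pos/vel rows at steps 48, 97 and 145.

State at t = 0.9327 s:
  obj    pos=(+1.539,-0.453) vel=(+3.012,-1.043) ωy=+65.03

Key-timestep trajectory:
   step    t(s)  obj.x    obj.z    obj.vx   obj.vz 
     48  0.2308   +0.220  +0.003  +0.745  -0.258
     97  0.4663   +0.485  -0.089  +1.506  -0.521
    145  0.6971   +0.919  -0.239  +2.251  -0.780


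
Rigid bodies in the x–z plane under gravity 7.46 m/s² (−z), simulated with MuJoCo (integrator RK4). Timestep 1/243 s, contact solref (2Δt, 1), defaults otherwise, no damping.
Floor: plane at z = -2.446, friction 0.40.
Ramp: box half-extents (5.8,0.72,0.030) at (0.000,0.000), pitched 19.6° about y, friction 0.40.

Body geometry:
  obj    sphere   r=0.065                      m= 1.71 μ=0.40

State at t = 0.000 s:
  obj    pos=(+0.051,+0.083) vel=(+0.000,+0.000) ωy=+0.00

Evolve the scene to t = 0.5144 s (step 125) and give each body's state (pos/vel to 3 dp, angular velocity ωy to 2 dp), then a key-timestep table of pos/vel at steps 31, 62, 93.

State at t = 0.5144 s:
  obj    pos=(+0.274,+0.003) vel=(+0.866,-0.308) ωy=+14.14

Key-timestep trajectory:
   step    t(s)  obj.x    obj.z    obj.vx   obj.vz 
     31  0.1276   +0.065  +0.078  +0.215  -0.077
     62  0.2551   +0.106  +0.063  +0.430  -0.153
     93  0.3827   +0.174  +0.039  +0.645  -0.230


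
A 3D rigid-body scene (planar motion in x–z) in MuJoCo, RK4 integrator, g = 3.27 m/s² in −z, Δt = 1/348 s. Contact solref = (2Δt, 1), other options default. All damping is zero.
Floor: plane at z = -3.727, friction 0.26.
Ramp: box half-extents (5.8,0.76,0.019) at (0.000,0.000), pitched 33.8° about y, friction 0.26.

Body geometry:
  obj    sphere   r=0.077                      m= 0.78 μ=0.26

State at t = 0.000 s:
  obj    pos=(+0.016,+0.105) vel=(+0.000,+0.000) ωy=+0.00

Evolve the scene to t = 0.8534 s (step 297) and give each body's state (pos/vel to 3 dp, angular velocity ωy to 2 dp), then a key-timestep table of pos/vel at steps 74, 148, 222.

State at t = 0.8534 s:
  obj    pos=(+0.409,-0.158) vel=(+0.922,-0.617) ωy=+14.40

Key-timestep trajectory:
   step    t(s)  obj.x    obj.z    obj.vx   obj.vz 
     74  0.2126   +0.040  +0.088  +0.230  -0.154
    148  0.4253   +0.114  +0.039  +0.459  -0.307
    222  0.6379   +0.236  -0.042  +0.689  -0.461


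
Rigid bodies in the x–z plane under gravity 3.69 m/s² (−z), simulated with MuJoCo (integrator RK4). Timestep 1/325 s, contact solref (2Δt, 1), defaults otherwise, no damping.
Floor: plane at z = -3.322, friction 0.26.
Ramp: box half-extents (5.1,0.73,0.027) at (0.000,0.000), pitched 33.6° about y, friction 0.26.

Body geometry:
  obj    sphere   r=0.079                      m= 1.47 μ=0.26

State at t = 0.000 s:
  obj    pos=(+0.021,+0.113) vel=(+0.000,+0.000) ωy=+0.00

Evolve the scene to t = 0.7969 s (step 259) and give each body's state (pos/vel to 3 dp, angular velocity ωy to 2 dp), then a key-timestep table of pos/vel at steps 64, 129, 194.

State at t = 0.7969 s:
  obj    pos=(+0.407,-0.143) vel=(+0.968,-0.643) ωy=+14.71

Key-timestep trajectory:
   step    t(s)  obj.x    obj.z    obj.vx   obj.vz 
     64  0.1969   +0.045  +0.098  +0.239  -0.159
    129  0.3969   +0.117  +0.050  +0.482  -0.320
    194  0.5969   +0.238  -0.031  +0.725  -0.482


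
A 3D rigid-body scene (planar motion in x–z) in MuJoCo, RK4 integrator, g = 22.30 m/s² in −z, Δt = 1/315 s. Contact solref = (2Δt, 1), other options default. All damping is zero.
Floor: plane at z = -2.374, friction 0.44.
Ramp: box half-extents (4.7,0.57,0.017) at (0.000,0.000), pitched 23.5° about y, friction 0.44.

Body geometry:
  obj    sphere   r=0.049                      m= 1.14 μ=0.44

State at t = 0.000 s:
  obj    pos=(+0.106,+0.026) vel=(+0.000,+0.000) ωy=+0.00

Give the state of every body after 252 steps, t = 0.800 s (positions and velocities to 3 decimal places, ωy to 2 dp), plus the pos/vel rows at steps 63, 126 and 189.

State at t = 0.800 s:
  obj    pos=(+1.970,-0.785) vel=(+4.660,-2.026) ωy=+103.69

Key-timestep trajectory:
   step    t(s)  obj.x    obj.z    obj.vx   obj.vz 
     63  0.2000   +0.223  -0.025  +1.165  -0.507
    126  0.4000   +0.572  -0.177  +2.330  -1.013
    189  0.6000   +1.154  -0.430  +3.495  -1.520


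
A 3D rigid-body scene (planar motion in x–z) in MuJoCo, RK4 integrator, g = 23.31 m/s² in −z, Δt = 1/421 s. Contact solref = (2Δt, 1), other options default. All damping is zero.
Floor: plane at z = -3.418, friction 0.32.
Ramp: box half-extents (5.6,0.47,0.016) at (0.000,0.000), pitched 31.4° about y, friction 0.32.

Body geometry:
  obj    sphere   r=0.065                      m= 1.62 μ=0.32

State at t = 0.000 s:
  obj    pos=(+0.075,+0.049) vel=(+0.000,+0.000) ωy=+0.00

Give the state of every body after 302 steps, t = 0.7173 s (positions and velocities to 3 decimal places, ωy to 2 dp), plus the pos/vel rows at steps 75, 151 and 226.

State at t = 0.7173 s:
  obj    pos=(+1.980,-1.114) vel=(+5.312,-3.242) ωy=+95.72

Key-timestep trajectory:
   step    t(s)  obj.x    obj.z    obj.vx   obj.vz 
     75  0.1781   +0.193  -0.023  +1.319  -0.805
    151  0.3587   +0.551  -0.242  +2.656  -1.621
    226  0.5368   +1.142  -0.602  +3.975  -2.426


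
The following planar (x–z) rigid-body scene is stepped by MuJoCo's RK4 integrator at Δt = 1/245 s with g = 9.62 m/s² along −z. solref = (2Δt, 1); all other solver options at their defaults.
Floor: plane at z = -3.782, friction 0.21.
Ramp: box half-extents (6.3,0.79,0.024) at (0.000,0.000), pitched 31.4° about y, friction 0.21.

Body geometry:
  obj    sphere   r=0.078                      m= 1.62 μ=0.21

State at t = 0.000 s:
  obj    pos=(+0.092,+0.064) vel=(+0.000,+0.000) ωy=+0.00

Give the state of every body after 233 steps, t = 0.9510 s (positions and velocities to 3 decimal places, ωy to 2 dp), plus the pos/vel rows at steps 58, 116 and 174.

State at t = 0.9510 s:
  obj    pos=(+1.474,-0.780) vel=(+2.906,-1.774) ωy=+43.64

Key-timestep trajectory:
   step    t(s)  obj.x    obj.z    obj.vx   obj.vz 
     58  0.2367   +0.178  +0.011  +0.724  -0.442
    116  0.4735   +0.434  -0.146  +1.447  -0.883
    174  0.7102   +0.863  -0.407  +2.170  -1.325


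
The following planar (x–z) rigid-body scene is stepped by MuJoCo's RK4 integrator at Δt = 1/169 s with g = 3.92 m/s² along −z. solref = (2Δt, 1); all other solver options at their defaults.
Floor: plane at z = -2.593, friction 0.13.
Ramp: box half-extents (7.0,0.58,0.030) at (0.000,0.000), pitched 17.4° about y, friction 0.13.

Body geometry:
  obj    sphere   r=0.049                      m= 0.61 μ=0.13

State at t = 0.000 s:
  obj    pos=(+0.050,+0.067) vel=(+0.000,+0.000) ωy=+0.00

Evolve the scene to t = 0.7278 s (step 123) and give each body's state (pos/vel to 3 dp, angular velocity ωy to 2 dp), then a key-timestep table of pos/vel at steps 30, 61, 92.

State at t = 0.7278 s:
  obj    pos=(+0.262,+0.001) vel=(+0.582,-0.182) ωy=+12.43

Key-timestep trajectory:
   step    t(s)  obj.x    obj.z    obj.vx   obj.vz 
     30  0.1775   +0.063  +0.063  +0.142  -0.044
     61  0.3609   +0.102  +0.051  +0.288  -0.090
     92  0.5444   +0.168  +0.030  +0.435  -0.136


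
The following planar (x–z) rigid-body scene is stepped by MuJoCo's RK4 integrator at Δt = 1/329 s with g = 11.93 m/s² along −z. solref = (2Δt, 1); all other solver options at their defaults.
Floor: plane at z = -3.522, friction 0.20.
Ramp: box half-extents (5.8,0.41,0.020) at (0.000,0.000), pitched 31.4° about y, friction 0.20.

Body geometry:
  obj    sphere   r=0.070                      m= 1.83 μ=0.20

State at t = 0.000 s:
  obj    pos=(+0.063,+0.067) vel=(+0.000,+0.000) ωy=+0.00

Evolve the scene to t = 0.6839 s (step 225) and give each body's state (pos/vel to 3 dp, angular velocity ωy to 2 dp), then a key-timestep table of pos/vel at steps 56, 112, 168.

State at t = 0.6839 s:
  obj    pos=(+0.949,-0.474) vel=(+2.592,-1.582) ωy=+43.36

Key-timestep trajectory:
   step    t(s)  obj.x    obj.z    obj.vx   obj.vz 
     56  0.1702   +0.118  +0.033  +0.645  -0.394
    112  0.3404   +0.283  -0.067  +1.290  -0.788
    168  0.5106   +0.557  -0.235  +1.935  -1.181


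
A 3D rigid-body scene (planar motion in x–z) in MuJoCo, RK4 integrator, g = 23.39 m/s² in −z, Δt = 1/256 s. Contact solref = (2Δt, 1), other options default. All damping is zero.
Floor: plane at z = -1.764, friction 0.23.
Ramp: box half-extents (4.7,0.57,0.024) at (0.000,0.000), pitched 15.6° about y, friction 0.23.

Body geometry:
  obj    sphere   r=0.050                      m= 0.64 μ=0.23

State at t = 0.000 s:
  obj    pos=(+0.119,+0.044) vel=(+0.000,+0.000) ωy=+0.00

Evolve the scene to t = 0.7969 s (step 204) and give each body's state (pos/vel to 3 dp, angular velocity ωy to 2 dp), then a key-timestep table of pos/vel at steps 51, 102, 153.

State at t = 0.7969 s:
  obj    pos=(+1.493,-0.340) vel=(+3.448,-0.963) ωy=+71.59

Key-timestep trajectory:
   step    t(s)  obj.x    obj.z    obj.vx   obj.vz 
     51  0.1992   +0.205  +0.020  +0.862  -0.241
    102  0.3984   +0.462  -0.052  +1.724  -0.481
    153  0.5977   +0.892  -0.172  +2.586  -0.722


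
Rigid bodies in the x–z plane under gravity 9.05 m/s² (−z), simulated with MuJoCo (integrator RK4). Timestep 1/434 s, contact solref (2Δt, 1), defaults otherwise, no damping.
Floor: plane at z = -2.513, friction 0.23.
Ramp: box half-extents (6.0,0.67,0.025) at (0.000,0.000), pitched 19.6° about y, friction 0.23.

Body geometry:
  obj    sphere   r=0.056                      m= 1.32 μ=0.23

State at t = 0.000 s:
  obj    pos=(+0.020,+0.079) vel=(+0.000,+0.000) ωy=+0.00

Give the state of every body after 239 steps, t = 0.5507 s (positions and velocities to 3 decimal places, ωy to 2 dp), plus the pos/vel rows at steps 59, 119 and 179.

State at t = 0.5507 s:
  obj    pos=(+0.330,-0.031) vel=(+1.125,-0.401) ωy=+21.32

Key-timestep trajectory:
   step    t(s)  obj.x    obj.z    obj.vx   obj.vz 
     59  0.1359   +0.039  +0.072  +0.278  -0.099
    119  0.2742   +0.097  +0.052  +0.560  -0.199
    179  0.4124   +0.194  +0.017  +0.843  -0.300


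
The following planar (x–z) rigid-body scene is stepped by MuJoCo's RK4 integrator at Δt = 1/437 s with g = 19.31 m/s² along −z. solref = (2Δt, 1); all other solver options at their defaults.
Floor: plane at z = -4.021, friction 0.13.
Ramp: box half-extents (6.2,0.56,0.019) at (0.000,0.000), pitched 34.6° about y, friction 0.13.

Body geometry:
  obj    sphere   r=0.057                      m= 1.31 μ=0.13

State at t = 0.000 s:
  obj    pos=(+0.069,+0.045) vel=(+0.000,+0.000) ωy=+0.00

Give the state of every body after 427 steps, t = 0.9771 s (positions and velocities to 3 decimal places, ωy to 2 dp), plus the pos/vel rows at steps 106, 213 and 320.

State at t = 0.9771 s:
  obj    pos=(+3.566,-2.367) vel=(+7.123,-5.005) ωy=+88.08

Key-timestep trajectory:
   step    t(s)  obj.x    obj.z    obj.vx   obj.vz 
    106  0.2426   +0.284  -0.104  +1.784  -1.212
    213  0.4874   +0.939  -0.555  +3.554  -2.495
    320  0.7323   +2.033  -1.309  +5.378  -3.672


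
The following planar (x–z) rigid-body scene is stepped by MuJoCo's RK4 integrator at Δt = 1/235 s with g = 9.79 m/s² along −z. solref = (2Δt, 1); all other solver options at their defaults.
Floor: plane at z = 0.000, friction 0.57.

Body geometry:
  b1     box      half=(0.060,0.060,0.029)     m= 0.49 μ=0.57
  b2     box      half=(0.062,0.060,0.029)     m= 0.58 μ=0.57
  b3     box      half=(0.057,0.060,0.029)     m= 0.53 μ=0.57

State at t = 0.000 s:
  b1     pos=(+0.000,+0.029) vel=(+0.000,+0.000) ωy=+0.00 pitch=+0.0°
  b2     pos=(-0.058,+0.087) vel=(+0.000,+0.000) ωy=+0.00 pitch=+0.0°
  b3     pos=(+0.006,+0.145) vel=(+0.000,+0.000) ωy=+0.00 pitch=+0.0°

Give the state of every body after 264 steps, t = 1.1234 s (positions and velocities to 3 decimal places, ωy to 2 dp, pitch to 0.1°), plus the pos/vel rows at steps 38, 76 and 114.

State at t = 1.1234 s:
  b1     pos=(+0.000,+0.029) vel=(+0.000,+0.000) ωy=+0.00 pitch=+0.0°
  b2     pos=(-0.058,+0.087) vel=(+0.000,+0.000) ωy=+0.00 pitch=+0.0°
  b3     pos=(+0.139,+0.029) vel=(+0.000,+0.000) ωy=+0.00 pitch=+180.0°

Key-timestep trajectory:
   step    t(s)  b1.x    b1.z    b1.vx   b1.vz   b2.x    b2.z    b2.vx   b2.vz   b3.x    b3.z    b3.vx   b3.vz 
     38  0.1617   +0.000  +0.029  +0.000  +0.000   -0.058  +0.087  +0.000  +0.000   +0.010  +0.144  +0.068  -0.015
     76  0.3234   +0.000  +0.029  -0.002  -0.002   -0.058  +0.087  -0.001  -0.001   +0.035  +0.121  +0.282  -0.191
    114  0.4851   +0.000  +0.029  +0.000  +0.000   -0.058  +0.087  +0.000  +0.000   +0.100  +0.099  +0.465  -0.448


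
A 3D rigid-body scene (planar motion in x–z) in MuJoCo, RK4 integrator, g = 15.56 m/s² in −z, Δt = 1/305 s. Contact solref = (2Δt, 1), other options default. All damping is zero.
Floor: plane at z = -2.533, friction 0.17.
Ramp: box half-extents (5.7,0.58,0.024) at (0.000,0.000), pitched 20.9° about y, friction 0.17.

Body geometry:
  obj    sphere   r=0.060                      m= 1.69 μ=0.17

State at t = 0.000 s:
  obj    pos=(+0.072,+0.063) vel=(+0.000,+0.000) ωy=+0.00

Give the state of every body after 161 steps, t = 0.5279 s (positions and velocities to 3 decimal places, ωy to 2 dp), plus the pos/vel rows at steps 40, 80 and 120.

State at t = 0.5279 s:
  obj    pos=(+0.588,-0.135) vel=(+1.955,-0.747) ωy=+34.87

Key-timestep trajectory:
   step    t(s)  obj.x    obj.z    obj.vx   obj.vz 
     40  0.1311   +0.104  +0.050  +0.486  -0.186
     80  0.2623   +0.199  +0.014  +0.972  -0.371
    120  0.3934   +0.359  -0.047  +1.457  -0.557


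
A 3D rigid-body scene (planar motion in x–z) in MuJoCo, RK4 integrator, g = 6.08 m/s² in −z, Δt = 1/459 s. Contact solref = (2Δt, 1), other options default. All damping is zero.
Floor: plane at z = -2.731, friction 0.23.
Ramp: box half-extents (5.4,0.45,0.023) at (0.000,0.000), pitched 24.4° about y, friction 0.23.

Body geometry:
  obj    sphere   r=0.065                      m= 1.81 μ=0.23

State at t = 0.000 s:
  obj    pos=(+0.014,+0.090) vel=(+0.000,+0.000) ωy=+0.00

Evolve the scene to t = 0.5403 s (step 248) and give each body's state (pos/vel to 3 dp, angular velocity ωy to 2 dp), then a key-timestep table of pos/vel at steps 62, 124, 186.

State at t = 0.5403 s:
  obj    pos=(+0.253,-0.018) vel=(+0.883,-0.400) ωy=+14.91

Key-timestep trajectory:
   step    t(s)  obj.x    obj.z    obj.vx   obj.vz 
     62  0.1351   +0.029  +0.083  +0.221  -0.100
    124  0.2702   +0.074  +0.063  +0.441  -0.200
    186  0.4052   +0.148  +0.029  +0.662  -0.300


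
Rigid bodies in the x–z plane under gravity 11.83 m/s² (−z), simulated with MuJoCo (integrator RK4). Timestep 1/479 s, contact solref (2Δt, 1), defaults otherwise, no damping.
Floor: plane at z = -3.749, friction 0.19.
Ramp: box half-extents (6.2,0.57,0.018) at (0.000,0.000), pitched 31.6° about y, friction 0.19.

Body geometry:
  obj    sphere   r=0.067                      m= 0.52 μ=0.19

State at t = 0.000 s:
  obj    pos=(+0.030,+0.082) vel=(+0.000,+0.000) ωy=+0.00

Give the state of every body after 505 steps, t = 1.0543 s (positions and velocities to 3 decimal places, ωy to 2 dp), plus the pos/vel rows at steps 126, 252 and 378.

State at t = 1.0543 s:
  obj    pos=(+2.126,-1.208) vel=(+3.976,-2.446) ωy=+69.66

Key-timestep trajectory:
   step    t(s)  obj.x    obj.z    obj.vx   obj.vz 
    126  0.2630   +0.160  +0.001  +0.992  -0.610
    252  0.5261   +0.552  -0.240  +1.984  -1.221
    378  0.7891   +1.204  -0.641  +2.976  -1.831


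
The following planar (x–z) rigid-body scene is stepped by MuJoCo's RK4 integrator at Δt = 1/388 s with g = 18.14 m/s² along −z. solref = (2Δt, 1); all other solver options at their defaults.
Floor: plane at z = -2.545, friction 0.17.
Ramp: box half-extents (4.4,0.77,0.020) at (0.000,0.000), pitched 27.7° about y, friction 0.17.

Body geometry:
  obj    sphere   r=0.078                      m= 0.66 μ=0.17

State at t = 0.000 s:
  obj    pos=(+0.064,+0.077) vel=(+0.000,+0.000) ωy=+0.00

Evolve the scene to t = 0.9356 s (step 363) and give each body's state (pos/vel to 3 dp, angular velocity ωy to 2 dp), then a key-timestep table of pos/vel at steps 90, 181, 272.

State at t = 0.9356 s:
  obj    pos=(+2.398,-1.148) vel=(+4.989,-2.620) ωy=+72.23

Key-timestep trajectory:
   step    t(s)  obj.x    obj.z    obj.vx   obj.vz 
     90  0.2320   +0.208  +0.002  +1.237  -0.650
    181  0.4665   +0.644  -0.228  +2.488  -1.306
    272  0.7010   +1.375  -0.611  +3.739  -1.963


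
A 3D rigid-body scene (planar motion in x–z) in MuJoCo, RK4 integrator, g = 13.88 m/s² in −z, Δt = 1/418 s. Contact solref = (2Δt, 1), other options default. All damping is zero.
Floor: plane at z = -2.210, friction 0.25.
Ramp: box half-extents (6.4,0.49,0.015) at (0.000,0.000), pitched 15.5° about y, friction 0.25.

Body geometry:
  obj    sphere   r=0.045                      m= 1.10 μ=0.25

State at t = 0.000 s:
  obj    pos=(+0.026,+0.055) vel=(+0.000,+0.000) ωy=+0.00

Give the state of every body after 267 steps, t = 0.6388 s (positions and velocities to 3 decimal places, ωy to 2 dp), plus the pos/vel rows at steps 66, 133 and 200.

State at t = 0.6388 s:
  obj    pos=(+0.547,-0.089) vel=(+1.631,-0.452) ωy=+37.60

Key-timestep trajectory:
   step    t(s)  obj.x    obj.z    obj.vx   obj.vz 
     66  0.1579   +0.058  +0.046  +0.403  -0.112
    133  0.3182   +0.155  +0.019  +0.812  -0.225
    200  0.4785   +0.318  -0.026  +1.222  -0.339


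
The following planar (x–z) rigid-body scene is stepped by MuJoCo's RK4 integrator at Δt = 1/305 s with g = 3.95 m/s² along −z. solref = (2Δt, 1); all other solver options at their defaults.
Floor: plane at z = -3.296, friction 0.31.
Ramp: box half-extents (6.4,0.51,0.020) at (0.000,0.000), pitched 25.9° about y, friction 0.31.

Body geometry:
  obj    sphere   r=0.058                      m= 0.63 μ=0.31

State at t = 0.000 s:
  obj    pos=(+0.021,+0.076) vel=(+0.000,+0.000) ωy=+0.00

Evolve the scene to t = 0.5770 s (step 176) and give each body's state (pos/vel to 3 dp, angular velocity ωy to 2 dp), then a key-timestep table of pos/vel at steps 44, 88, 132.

State at t = 0.5770 s:
  obj    pos=(+0.206,-0.013) vel=(+0.640,-0.311) ωy=+12.26

Key-timestep trajectory:
   step    t(s)  obj.x    obj.z    obj.vx   obj.vz 
     44  0.1443   +0.033  +0.071  +0.160  -0.078
     88  0.2885   +0.067  +0.054  +0.320  -0.155
    132  0.4328   +0.125  +0.026  +0.480  -0.233


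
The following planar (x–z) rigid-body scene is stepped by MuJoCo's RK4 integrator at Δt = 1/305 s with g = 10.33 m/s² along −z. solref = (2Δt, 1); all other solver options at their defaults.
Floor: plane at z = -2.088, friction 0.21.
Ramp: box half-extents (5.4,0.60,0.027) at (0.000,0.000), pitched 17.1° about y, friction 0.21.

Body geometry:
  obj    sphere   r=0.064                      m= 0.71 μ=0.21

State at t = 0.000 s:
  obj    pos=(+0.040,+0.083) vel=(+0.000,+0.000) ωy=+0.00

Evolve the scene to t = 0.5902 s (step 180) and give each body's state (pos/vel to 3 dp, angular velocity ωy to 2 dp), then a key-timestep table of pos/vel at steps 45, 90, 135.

State at t = 0.5902 s:
  obj    pos=(+0.401,-0.028) vel=(+1.224,-0.377) ωy=+20.00

Key-timestep trajectory:
   step    t(s)  obj.x    obj.z    obj.vx   obj.vz 
     45  0.1475   +0.063  +0.076  +0.306  -0.094
     90  0.2951   +0.130  +0.055  +0.612  -0.188
    135  0.4426   +0.243  +0.020  +0.918  -0.282


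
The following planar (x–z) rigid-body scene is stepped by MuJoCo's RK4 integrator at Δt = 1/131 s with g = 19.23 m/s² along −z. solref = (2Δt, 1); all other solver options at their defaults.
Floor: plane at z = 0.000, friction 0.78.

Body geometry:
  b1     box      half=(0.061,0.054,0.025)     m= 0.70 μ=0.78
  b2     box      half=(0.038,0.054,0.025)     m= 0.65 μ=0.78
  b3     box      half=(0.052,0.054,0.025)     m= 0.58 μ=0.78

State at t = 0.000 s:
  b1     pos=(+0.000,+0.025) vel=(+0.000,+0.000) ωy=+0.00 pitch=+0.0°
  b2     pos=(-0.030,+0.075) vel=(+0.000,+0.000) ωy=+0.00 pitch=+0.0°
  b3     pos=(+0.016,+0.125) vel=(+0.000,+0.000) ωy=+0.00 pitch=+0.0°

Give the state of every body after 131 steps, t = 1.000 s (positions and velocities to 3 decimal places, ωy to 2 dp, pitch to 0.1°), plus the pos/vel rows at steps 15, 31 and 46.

State at t = 1.000 s:
  b1     pos=(+0.000,+0.025) vel=(+0.000,+0.000) ωy=+0.00 pitch=+0.0°
  b2     pos=(-0.030,+0.075) vel=(+0.000,+0.000) ωy=+0.00 pitch=+0.0°
  b3     pos=(+0.135,+0.025) vel=(+0.000,+0.000) ωy=+0.00 pitch=+180.0°

Key-timestep trajectory:
   step    t(s)  b1.x    b1.z    b1.vx   b1.vz   b2.x    b2.z    b2.vx   b2.vz   b3.x    b3.z    b3.vx   b3.vz 
     15  0.1145   +0.000  +0.025  +0.000  +0.001   -0.030  +0.075  -0.001  +0.001   +0.031  +0.113  +0.248  -0.356
     31  0.2366   +0.000  +0.025  -0.001  +0.000   -0.030  +0.075  -0.001  +0.000   +0.078  +0.099  +0.528  -0.144
     46  0.3511   +0.000  +0.025  +0.000  +0.000   -0.030  +0.075  +0.000  +0.000   +0.138  +0.018  -0.020  +0.173


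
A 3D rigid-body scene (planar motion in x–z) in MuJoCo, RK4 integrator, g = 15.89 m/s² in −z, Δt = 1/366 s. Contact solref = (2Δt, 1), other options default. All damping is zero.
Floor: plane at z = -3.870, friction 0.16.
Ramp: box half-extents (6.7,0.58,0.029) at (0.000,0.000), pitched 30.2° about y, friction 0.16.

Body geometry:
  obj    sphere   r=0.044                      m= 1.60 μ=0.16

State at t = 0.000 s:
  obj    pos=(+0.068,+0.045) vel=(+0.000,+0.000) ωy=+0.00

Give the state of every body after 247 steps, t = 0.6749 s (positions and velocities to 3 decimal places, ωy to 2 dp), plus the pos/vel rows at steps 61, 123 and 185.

State at t = 0.6749 s:
  obj    pos=(+1.209,-0.619) vel=(+3.386,-1.954) ωy=+84.34

Key-timestep trajectory:
   step    t(s)  obj.x    obj.z    obj.vx   obj.vz 
     61  0.1667   +0.138  +0.004  +0.836  -0.485
    123  0.3361   +0.351  -0.120  +1.687  -0.973
    185  0.5055   +0.708  -0.328  +2.532  -1.475


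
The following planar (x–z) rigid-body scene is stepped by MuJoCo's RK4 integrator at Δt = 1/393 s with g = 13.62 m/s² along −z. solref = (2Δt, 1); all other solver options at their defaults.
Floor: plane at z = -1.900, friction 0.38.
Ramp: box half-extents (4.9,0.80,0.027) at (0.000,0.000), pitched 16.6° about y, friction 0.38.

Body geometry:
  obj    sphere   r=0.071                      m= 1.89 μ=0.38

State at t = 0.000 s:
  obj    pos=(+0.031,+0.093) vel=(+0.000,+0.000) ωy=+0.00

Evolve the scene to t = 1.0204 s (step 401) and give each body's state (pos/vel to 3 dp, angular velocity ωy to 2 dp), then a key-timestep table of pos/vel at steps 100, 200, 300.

State at t = 1.0204 s:
  obj    pos=(+1.418,-0.320) vel=(+2.718,-0.810) ωy=+39.94

Key-timestep trajectory:
   step    t(s)  obj.x    obj.z    obj.vx   obj.vz 
    100  0.2545   +0.117  +0.067  +0.678  -0.202
    200  0.5089   +0.376  -0.010  +1.356  -0.404
    300  0.7634   +0.807  -0.138  +2.033  -0.606


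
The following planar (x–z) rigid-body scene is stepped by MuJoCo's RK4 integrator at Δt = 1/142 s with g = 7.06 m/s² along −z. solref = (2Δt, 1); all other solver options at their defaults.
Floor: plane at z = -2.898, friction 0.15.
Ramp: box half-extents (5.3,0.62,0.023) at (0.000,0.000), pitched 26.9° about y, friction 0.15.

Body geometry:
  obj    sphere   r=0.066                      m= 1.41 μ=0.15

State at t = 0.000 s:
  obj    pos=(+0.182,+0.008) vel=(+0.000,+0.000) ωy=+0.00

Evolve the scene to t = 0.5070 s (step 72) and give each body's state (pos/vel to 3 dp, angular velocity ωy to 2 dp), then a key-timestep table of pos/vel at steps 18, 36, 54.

State at t = 0.5070 s:
  obj    pos=(+0.444,-0.125) vel=(+1.032,-0.524) ωy=+17.51

Key-timestep trajectory:
   step    t(s)  obj.x    obj.z    obj.vx   obj.vz 
     18  0.1268   +0.198  -0.001  +0.258  -0.131
     36  0.2535   +0.247  -0.026  +0.516  -0.262
     54  0.3803   +0.329  -0.067  +0.774  -0.393


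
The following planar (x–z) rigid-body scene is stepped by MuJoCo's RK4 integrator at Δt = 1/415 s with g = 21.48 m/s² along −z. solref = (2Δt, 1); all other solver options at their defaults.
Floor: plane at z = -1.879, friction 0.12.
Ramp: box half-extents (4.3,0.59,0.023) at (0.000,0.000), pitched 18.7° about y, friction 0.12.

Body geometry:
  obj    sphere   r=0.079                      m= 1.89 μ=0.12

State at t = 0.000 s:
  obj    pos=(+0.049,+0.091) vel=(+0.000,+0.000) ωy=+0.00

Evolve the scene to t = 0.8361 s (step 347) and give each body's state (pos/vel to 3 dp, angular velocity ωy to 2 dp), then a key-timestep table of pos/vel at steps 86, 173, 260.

State at t = 0.8361 s:
  obj    pos=(+1.678,-0.460) vel=(+3.896,-1.319) ωy=+52.06

Key-timestep trajectory:
   step    t(s)  obj.x    obj.z    obj.vx   obj.vz 
     86  0.2072   +0.149  +0.057  +0.966  -0.327
    173  0.4169   +0.454  -0.046  +1.943  -0.658
    260  0.6265   +0.964  -0.218  +2.919  -0.988


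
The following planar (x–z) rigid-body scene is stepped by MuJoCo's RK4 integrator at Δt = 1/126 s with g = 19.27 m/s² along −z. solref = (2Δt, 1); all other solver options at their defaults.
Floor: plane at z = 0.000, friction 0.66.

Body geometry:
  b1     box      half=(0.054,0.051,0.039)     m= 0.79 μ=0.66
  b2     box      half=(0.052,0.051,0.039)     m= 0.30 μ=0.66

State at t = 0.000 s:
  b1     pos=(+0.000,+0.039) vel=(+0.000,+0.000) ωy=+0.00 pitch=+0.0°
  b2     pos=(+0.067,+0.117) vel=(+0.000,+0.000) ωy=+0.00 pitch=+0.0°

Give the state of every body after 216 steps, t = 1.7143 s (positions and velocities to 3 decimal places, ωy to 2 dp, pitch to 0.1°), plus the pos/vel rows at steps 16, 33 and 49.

State at t = 1.7143 s:
  b1     pos=(+0.000,+0.039) vel=(+0.000,+0.000) ωy=+0.00 pitch=+0.0°
  b2     pos=(+0.119,+0.052) vel=(+0.000,+0.000) ωy=+0.00 pitch=+90.0°

Key-timestep trajectory:
   step    t(s)  b1.x    b1.z    b1.vx   b1.vz   b2.x    b2.z    b2.vx   b2.vz 
     16  0.1270   +0.000  +0.039  +0.000  +0.001   +0.094  +0.093  +0.363  -0.726
     33  0.2619   +0.000  +0.039  +0.000  +0.000   +0.137  +0.061  +0.014  +0.020
     49  0.3889   +0.000  +0.039  +0.000  +0.000   +0.116  +0.052  +0.089  -0.006


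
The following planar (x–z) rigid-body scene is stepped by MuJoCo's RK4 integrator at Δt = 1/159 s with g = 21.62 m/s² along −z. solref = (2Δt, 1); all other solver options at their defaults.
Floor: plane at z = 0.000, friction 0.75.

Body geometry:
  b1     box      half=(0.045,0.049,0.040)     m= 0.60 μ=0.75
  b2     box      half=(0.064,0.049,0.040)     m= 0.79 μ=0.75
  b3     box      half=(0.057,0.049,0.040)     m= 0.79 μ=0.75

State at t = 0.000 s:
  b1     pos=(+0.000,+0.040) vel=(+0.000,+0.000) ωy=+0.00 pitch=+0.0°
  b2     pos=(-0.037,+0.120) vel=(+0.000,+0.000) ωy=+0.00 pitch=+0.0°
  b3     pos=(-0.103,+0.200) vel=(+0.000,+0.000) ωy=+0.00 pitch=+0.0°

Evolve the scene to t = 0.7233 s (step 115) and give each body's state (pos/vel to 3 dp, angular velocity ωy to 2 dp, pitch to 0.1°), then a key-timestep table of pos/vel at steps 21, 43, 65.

State at t = 0.7233 s:
  b1     pos=(+0.000,+0.040) vel=(+0.000,+0.000) ωy=+0.00 pitch=+0.0°
  b2     pos=(-0.094,+0.064) vel=(+0.000,+0.000) ωy=+0.00 pitch=-90.0°
  b3     pos=(-0.327,+0.040) vel=(+0.000,+0.000) ωy=+0.00 pitch=+180.0°

Key-timestep trajectory:
   step    t(s)  b1.x    b1.z    b1.vx   b1.vz   b2.x    b2.z    b2.vx   b2.vz   b3.x    b3.z    b3.vx   b3.vz 
     21  0.1321   +0.000  +0.040  +0.002  +0.001   -0.057  +0.119  -0.351  -0.125   -0.154  +0.156  -0.725  -0.990
     43  0.2704   +0.000  +0.040  +0.000  +0.000   -0.094  +0.063  +0.037  +0.061   -0.252  +0.068  -0.417  +0.144
     65  0.4088   +0.000  +0.040  +0.000  +0.000   -0.094  +0.064  +0.000  +0.000   -0.315  +0.051  -0.661  -0.561


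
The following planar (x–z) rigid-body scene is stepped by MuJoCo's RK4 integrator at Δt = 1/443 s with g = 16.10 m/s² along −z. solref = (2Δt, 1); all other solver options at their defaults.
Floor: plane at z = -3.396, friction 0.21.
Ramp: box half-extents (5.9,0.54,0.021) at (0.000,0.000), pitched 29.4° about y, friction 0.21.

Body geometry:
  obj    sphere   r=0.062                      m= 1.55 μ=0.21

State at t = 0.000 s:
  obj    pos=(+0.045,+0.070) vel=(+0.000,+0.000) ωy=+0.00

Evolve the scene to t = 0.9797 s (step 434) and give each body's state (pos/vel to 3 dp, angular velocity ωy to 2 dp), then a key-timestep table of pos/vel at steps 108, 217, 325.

State at t = 0.9797 s:
  obj    pos=(+2.405,-1.260) vel=(+4.819,-2.715) ωy=+89.19

Key-timestep trajectory:
   step    t(s)  obj.x    obj.z    obj.vx   obj.vz 
    108  0.2438   +0.191  -0.012  +1.199  -0.676
    217  0.4898   +0.635  -0.263  +2.409  -1.358
    325  0.7336   +1.369  -0.676  +3.608  -2.033


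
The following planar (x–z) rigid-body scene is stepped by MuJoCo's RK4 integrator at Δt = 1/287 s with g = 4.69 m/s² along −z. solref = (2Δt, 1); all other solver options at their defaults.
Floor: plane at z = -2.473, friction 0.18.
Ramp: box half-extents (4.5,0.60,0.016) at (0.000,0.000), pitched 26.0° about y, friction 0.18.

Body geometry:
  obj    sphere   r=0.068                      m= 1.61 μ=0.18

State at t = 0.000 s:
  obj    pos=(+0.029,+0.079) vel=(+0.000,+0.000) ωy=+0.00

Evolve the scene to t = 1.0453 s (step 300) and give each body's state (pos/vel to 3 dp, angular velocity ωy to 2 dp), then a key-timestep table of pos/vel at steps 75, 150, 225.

State at t = 1.0453 s:
  obj    pos=(+0.750,-0.272) vel=(+1.380,-0.673) ωy=+22.57

Key-timestep trajectory:
   step    t(s)  obj.x    obj.z    obj.vx   obj.vz 
     75  0.2613   +0.074  +0.057  +0.345  -0.168
    150  0.5226   +0.209  -0.009  +0.690  -0.337
    225  0.7840   +0.435  -0.119  +1.035  -0.505


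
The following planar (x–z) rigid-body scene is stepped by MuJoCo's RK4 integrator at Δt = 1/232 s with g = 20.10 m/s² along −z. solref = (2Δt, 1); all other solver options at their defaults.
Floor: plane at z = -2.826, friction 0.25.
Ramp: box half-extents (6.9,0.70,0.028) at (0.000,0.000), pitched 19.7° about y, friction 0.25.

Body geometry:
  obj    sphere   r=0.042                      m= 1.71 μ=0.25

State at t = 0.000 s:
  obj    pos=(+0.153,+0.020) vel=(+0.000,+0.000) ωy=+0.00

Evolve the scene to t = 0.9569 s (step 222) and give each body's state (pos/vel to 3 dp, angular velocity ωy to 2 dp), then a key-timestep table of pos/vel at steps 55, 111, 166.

State at t = 0.9569 s:
  obj    pos=(+2.239,-0.727) vel=(+4.360,-1.561) ωy=+110.25

Key-timestep trajectory:
   step    t(s)  obj.x    obj.z    obj.vx   obj.vz 
     55  0.2371   +0.281  -0.026  +1.080  -0.387
    111  0.4784   +0.674  -0.167  +2.180  -0.781
    166  0.7155   +1.319  -0.398  +3.260  -1.167


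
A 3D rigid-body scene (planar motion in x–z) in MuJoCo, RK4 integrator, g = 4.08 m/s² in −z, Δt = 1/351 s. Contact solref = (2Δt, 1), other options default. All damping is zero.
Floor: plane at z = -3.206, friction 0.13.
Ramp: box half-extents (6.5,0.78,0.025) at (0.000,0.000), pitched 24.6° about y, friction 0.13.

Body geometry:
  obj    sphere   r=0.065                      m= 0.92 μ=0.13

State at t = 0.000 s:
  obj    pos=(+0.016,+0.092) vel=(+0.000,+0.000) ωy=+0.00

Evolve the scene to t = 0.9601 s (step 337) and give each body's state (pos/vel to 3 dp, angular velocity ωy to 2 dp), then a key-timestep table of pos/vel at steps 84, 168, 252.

State at t = 0.9601 s:
  obj    pos=(+0.527,-0.142) vel=(+1.062,-0.490) ωy=+17.74

Key-timestep trajectory:
   step    t(s)  obj.x    obj.z    obj.vx   obj.vz 
     84  0.2393   +0.048  +0.077  +0.266  -0.120
    168  0.4786   +0.143  +0.033  +0.531  -0.242
    252  0.7179   +0.302  -0.039  +0.794  -0.367


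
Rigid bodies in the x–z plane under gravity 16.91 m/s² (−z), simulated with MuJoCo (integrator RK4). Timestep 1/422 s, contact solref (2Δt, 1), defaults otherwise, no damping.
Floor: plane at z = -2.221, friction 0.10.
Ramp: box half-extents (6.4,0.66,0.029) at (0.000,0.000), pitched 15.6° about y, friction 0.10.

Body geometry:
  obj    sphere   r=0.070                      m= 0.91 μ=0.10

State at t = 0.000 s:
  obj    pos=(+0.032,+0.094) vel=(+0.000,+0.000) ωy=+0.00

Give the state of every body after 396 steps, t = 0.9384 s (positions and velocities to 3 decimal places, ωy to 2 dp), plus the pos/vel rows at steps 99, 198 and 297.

State at t = 0.9384 s:
  obj    pos=(+1.410,-0.291) vel=(+2.936,-0.820) ωy=+43.54

Key-timestep trajectory:
   step    t(s)  obj.x    obj.z    obj.vx   obj.vz 
     99  0.2346   +0.118  +0.070  +0.734  -0.205
    198  0.4692   +0.376  -0.002  +1.468  -0.410
    297  0.7038   +0.807  -0.123  +2.202  -0.615


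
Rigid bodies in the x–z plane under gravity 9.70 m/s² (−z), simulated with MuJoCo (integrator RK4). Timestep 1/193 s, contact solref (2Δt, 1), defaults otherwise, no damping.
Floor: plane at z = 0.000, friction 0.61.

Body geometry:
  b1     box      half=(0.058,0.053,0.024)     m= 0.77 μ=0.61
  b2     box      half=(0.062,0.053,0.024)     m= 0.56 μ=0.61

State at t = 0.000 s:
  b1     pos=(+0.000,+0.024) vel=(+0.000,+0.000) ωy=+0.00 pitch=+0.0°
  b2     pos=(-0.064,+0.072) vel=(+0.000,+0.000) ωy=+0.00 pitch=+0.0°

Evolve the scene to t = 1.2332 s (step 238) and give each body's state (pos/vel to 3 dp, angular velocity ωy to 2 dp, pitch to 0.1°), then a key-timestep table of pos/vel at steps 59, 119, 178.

State at t = 1.2332 s:
  b1     pos=(+0.000,+0.024) vel=(+0.000,+0.000) ωy=+0.00 pitch=+0.0°
  b2     pos=(-0.079,+0.061) vel=(+0.000,+0.000) ωy=+0.01 pitch=-44.5°

Key-timestep trajectory:
   step    t(s)  b1.x    b1.z    b1.vx   b1.vz   b2.x    b2.z    b2.vx   b2.vz 
     59  0.3057   +0.000  +0.024  +0.000  +0.000   -0.086  +0.064  +0.040  -0.012
    119  0.6166   +0.000  +0.024  +0.000  +0.000   -0.079  +0.061  +0.000  +0.000
    178  0.9223   +0.000  +0.024  +0.000  +0.000   -0.079  +0.061  +0.000  +0.000


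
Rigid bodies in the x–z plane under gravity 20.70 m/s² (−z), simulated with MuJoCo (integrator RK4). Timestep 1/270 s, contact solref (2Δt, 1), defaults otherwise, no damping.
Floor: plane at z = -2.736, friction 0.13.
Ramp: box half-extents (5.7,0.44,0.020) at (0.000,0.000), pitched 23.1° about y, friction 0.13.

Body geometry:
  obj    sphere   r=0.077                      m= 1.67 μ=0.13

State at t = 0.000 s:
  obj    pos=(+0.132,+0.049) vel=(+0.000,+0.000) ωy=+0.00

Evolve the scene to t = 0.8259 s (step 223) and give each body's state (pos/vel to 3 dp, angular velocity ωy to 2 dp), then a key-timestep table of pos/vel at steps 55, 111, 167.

State at t = 0.8259 s:
  obj    pos=(+1.952,-0.727) vel=(+4.407,-1.880) ωy=+62.21

Key-timestep trajectory:
   step    t(s)  obj.x    obj.z    obj.vx   obj.vz 
     55  0.2037   +0.243  +0.002  +1.087  -0.464
    111  0.4111   +0.583  -0.143  +2.194  -0.936
    167  0.6185   +1.153  -0.386  +3.301  -1.408


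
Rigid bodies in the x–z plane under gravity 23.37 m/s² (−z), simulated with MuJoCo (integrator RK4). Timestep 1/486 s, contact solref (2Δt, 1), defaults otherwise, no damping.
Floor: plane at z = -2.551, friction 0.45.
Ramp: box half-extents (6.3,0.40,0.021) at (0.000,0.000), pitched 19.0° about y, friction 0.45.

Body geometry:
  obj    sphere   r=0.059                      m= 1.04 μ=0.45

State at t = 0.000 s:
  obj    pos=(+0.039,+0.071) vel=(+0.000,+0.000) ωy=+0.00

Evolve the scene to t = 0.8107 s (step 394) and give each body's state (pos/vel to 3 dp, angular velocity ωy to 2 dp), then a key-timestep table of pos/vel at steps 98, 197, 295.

State at t = 0.8107 s:
  obj    pos=(+1.728,-0.510) vel=(+4.166,-1.434) ωy=+74.67

Key-timestep trajectory:
   step    t(s)  obj.x    obj.z    obj.vx   obj.vz 
     98  0.2016   +0.144  +0.035  +1.036  -0.357
    197  0.4053   +0.461  -0.074  +2.083  -0.717
    295  0.6070   +0.986  -0.255  +3.119  -1.074
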